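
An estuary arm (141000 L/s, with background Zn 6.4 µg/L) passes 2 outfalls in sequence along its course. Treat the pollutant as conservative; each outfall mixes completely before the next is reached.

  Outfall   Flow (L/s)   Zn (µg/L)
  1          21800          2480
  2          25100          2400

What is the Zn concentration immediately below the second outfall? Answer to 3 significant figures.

613 µg/L

Below outfall 1: Q → 162800 L/s, C = (141000·6.400 + 21800·2480)/162800 = 337.6 µg/L.
Below outfall 2: Q → 187900 L/s, C = (162800·337.6 + 25100·2400)/187900 = 613.1 µg/L.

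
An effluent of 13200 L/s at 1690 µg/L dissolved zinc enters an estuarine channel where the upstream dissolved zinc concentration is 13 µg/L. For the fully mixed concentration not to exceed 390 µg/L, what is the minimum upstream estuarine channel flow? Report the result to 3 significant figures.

45500 L/s

Set C_mix = 390: (Q·13.00 + 13200·1690) / (Q + 13200) = 390
→ Q = 13200·(1690 − 390)/(390 − 13.00) = 45520 L/s.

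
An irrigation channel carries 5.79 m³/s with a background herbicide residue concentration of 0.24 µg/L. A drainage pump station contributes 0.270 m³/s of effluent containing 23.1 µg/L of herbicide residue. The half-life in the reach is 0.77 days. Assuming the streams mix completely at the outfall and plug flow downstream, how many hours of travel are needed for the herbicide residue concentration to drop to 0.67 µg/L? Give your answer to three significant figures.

16.8 h

Mass balance: C = (5.790·0.2400 + 0.2700·23.10) / 6.060 = 7.627/6.060 = 1.259 µg/L.
Half-life 0.77 d → k = ln 2 / 0.77 = 0.9002 d⁻¹.
1.259·exp(−k·t) = 0.67 → t = ln(1.259/0.67)/k = 60510 s = 16.81 h.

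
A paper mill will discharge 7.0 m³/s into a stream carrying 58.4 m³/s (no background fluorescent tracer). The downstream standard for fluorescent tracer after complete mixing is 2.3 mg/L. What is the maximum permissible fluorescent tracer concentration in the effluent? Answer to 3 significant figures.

21.5 mg/L

At the limit, (Qr·Cr + Qe·Cₑ)/(Qr + Qe) = 2.3:
Cₑ = (65.40·2.3 − 58.40·0) / 7.000 = 21.49 mg/L.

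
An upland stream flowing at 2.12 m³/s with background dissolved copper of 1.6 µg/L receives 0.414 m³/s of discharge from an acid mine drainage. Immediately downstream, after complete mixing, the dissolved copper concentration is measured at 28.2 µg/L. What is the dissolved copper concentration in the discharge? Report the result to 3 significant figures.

164 µg/L

Mass balance: 2.120·1.600 + 0.4140·Cₑ = 2.534·28.20
→ Cₑ = (2.534·28.20 − 2.120·1.600) / 0.4140 = 164.4 µg/L.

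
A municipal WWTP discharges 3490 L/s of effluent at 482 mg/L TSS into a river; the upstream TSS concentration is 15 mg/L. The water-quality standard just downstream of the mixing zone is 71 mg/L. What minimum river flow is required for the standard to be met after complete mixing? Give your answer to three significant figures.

Set C_mix = 71: (Q·15.00 + 3490·482.0) / (Q + 3490) = 71
→ Q = 3490·(482.0 − 71)/(71 − 15.00) = 25610 L/s.

25600 L/s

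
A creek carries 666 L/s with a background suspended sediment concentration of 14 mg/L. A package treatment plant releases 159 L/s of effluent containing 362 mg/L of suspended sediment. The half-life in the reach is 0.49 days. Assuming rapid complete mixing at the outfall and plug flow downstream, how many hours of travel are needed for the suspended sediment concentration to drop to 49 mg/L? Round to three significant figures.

After mixing, C = (666.0·14.00 + 159.0·362.0) / 825.0 = 66880/825.0 = 81.07 mg/L.
Half-life 0.49 d → k = ln 2 / 0.49 = 1.415 d⁻¹.
81.07·exp(−k·t) = 49 → t = ln(81.07/49)/k = 30750 s = 8.542 h.

8.54 h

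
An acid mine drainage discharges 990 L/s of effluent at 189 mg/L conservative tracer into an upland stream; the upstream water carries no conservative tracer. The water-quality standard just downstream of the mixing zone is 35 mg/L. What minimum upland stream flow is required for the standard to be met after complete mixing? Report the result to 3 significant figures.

Set C_mix = 35: (Q·0 + 990.0·189.0) / (Q + 990.0) = 35
→ Q = 990.0·(189.0 − 35)/(35 − 0) = 4356 L/s.

4360 L/s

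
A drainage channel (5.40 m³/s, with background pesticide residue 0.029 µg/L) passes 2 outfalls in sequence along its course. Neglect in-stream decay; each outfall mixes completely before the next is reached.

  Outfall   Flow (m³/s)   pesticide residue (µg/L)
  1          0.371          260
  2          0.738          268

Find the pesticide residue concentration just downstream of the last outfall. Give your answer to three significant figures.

45.2 µg/L

Below outfall 1: Q → 5.771 m³/s, C = (5.400·0.02900 + 0.3710·260.0)/5.771 = 16.74 µg/L.
Below outfall 2: Q → 6.509 m³/s, C = (5.771·16.74 + 0.7380·268.0)/6.509 = 45.23 µg/L.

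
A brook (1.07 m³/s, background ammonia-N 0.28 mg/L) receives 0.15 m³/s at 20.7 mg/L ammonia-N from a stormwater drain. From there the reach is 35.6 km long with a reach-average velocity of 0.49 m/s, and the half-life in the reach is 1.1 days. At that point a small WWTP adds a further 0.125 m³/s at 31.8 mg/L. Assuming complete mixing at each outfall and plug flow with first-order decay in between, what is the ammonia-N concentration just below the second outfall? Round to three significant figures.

Mixed concentration C = ΣQC/ΣQ = (1.070·0.2800 + 0.1500·20.70) / 1.220 = 3.405/1.220 = 2.791 mg/L; combined flow 1.220 m³/s.
Travel time t = 35.6·1000 / 0.49 = 72650 s = 20.18 h.
Half-life 1.1 d → k = ln 2 / 1.1 = 0.6301 d⁻¹.
First-order decay: C = 2.791·exp(−k·t) = 2.791·0.5887 = 1.643 mg/L.
At the second outfall, C = (1.220·1.643 + 0.1250·31.80) / (1.220 + 0.1250) = 4.446 mg/L.

4.45 mg/L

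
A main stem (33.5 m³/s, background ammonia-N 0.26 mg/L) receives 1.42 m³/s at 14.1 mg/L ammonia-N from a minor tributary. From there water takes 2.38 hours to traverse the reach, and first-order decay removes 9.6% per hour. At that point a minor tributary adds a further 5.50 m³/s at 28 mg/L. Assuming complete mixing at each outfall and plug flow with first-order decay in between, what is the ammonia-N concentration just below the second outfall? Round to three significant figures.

Conservation of mass: C = (33.50·0.2600 + 1.420·14.10) / 34.92 = 28.73/34.92 = 0.8228 mg/L; combined flow 34.92 m³/s.
9.6%/h lost → k = −ln(1 − 0.096) = 0.1009 h⁻¹.
Decay over the reach: 0.8228·exp(−kt) = 0.8228·0.7865 = 0.6471 mg/L.
Second outfall: C = (34.92·0.6471 + 5.500·28.00)/40.42 = 4.369 mg/L.

4.37 mg/L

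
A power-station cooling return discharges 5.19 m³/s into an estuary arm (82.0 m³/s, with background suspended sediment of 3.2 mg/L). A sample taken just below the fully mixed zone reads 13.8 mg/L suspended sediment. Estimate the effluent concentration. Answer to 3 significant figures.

181 mg/L

Mass balance: 82.00·3.200 + 5.190·Cₑ = 87.19·13.80
→ Cₑ = (87.19·13.80 − 82.00·3.200) / 5.190 = 181.3 mg/L.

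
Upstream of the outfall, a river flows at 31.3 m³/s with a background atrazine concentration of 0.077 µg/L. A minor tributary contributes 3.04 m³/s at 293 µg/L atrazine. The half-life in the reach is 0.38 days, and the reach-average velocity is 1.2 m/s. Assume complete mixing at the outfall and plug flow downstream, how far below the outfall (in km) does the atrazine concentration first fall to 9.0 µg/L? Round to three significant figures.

Mixed concentration C = ΣQC/ΣQ = (31.30·0.07700 + 3.040·293.0) / 34.34 = 893.1/34.34 = 26.01 µg/L.
Half-life 0.38 d → k = ln 2 / 0.38 = 1.824 d⁻¹.
Set 26.01·exp(−k·t) = 9.0 → t = ln(26.01/9.0)/k = 50270 s = 13.96 h.
Distance = v·t = 1.2·50270 = 60320 m = 60.32 km.

60.3 km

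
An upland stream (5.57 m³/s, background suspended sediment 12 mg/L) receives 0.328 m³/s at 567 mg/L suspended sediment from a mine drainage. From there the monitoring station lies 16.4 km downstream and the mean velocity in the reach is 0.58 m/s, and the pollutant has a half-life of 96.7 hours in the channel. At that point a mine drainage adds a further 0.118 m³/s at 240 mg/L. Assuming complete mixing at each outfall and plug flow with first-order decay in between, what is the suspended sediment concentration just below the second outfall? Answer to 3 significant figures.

44.4 mg/L

Conservation of mass: C = (5.570·12.00 + 0.3280·567.0) / 5.898 = 252.8/5.898 = 42.86 mg/L; combined flow 5.898 m³/s.
Travel time t = 16.4·1000 / 0.58 = 28280 s = 7.854 h.
Half-life 96.7 h → k = ln 2 / 96.7 = 0.007168 h⁻¹ = 0.1720 d⁻¹.
After decay, C = 42.86 × e^(−kt) = 42.86 × 0.9453 = 40.52 mg/L.
At the second outfall, C = (5.898·40.52 + 0.1180·240.0) / (5.898 + 0.1180) = 44.43 mg/L.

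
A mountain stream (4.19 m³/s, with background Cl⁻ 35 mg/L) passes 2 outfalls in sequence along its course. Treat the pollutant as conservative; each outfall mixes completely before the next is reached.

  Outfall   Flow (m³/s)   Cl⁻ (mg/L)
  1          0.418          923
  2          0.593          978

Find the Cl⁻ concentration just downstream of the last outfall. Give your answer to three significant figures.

214 mg/L

Below outfall 1: Q → 4.608 m³/s, C = (4.190·35.00 + 0.4180·923.0)/4.608 = 115.6 mg/L.
Below outfall 2: Q → 5.201 m³/s, C = (4.608·115.6 + 0.5930·978.0)/5.201 = 213.9 mg/L.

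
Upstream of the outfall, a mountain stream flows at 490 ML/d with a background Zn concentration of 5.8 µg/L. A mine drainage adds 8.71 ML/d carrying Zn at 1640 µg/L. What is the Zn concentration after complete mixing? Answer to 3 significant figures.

34.3 µg/L

Mass balance: C = (490.0·5.800 + 8.710·1640) / 498.7 = 17130/498.7 = 34.34 µg/L.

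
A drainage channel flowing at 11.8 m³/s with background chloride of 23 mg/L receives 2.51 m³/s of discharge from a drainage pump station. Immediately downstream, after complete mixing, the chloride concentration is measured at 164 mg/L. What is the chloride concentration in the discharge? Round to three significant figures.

827 mg/L

Mass balance: 11.80·23.00 + 2.510·Cₑ = 14.31·164.0
→ Cₑ = (14.31·164.0 − 11.80·23.00) / 2.510 = 826.9 mg/L.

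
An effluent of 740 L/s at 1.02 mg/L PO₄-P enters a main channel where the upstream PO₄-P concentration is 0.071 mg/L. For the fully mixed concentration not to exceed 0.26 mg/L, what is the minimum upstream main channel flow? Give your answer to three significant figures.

2980 L/s

Set C_mix = 0.26: (Q·0.07100 + 740.0·1.020) / (Q + 740.0) = 0.26
→ Q = 740.0·(1.020 − 0.26)/(0.26 − 0.07100) = 2976 L/s.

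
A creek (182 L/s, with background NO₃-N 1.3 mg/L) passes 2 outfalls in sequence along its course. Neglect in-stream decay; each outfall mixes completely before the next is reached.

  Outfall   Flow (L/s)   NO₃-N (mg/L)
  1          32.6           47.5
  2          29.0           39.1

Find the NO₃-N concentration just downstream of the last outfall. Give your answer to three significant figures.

12.0 mg/L

Below outfall 1: Q → 214.6 L/s, C = (182.0·1.300 + 32.60·47.50)/214.6 = 8.318 mg/L.
Below outfall 2: Q → 243.6 L/s, C = (214.6·8.318 + 29.00·39.10)/243.6 = 11.98 mg/L.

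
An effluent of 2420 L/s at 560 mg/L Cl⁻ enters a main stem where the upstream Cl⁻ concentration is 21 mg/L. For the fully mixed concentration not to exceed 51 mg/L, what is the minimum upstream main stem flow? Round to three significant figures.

41100 L/s

Set C_mix = 51: (Q·21.00 + 2420·560.0) / (Q + 2420) = 51
→ Q = 2420·(560.0 − 51)/(51 − 21.00) = 41060 L/s.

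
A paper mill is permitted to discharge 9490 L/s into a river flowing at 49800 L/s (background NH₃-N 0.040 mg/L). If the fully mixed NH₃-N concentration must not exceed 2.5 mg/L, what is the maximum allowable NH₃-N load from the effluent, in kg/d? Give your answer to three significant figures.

Mass balance at the limit: 49800·0.04000 + 9490·Cₑ = 59290·2.5 → Cₑ = 15.41 mg/L.
9490 L/s = 9.490 m³/s. Load = 9.490 m³/s × 15.41 g/m³ × 86 400 s/d = 12630 kg/d.

12600 kg/d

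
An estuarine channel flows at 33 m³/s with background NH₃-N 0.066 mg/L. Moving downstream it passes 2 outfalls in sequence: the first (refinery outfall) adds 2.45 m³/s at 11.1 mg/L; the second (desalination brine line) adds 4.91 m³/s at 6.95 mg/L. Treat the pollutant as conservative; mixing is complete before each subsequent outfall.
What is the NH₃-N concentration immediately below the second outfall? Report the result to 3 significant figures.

1.57 mg/L

Outfall 1: combined Q = 35.45 m³/s; C = (33.00·0.06600 + 2.450·11.10)/35.45 = 0.8286 mg/L.
Outfall 2: combined Q = 40.36 m³/s; C = (35.45·0.8286 + 4.910·6.950)/40.36 = 1.573 mg/L.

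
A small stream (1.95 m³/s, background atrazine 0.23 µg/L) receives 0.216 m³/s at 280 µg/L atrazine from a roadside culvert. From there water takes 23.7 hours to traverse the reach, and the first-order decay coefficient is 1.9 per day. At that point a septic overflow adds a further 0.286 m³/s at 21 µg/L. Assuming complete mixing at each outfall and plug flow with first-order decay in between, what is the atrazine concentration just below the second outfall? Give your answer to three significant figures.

6.26 µg/L

After mixing, C = (1.950·0.2300 + 0.2160·280.0) / 2.166 = 60.93/2.166 = 28.13 µg/L; combined flow 2.166 m³/s.
First-order decay: C = 28.13·exp(−k·t) = 28.13·0.1532 = 4.308 µg/L.
At the second outfall, C = (2.166·4.308 + 0.2860·21.00) / (2.166 + 0.2860) = 6.255 µg/L.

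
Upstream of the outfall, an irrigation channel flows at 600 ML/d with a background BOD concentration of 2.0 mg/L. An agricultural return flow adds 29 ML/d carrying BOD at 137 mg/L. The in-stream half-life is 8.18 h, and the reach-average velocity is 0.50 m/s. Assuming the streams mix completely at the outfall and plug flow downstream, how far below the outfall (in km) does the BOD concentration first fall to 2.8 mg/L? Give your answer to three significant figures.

22.9 km

Mass balance: C = (600.0·2.000 + 29.00·137.0) / 629.0 = 5173/629.0 = 8.224 mg/L.
Half-life 8.18 h → k = ln 2 / 8.18 = 0.08474 h⁻¹ = 2.034 d⁻¹.
Set 8.224·exp(−k·t) = 2.8 → t = ln(8.224/2.8)/k = 45780 s = 12.72 h.
Distance = v·t = 0.50·45780 = 22890 m = 22.89 km.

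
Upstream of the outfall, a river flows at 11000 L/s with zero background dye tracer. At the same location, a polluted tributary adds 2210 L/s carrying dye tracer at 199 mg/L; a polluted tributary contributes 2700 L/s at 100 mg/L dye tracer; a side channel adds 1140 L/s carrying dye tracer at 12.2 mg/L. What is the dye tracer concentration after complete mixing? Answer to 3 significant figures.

Mixed concentration C = ΣQC/ΣQ = (11000·0 + 2210·199.0 + 2700·100.0 + 1140·12.20) / 17050 = 723700/17050 = 42.45 mg/L.

42.4 mg/L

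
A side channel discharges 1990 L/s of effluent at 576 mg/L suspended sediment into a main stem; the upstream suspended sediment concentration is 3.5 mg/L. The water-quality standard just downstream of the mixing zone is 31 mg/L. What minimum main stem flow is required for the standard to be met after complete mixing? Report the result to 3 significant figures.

Set C_mix = 31: (Q·3.500 + 1990·576.0) / (Q + 1990) = 31
→ Q = 1990·(576.0 − 31)/(31 − 3.500) = 39440 L/s.

39400 L/s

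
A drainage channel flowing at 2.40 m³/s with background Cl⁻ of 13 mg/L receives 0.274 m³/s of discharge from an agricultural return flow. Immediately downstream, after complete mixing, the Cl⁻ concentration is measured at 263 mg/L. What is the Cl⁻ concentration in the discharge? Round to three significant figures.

2450 mg/L

Mass balance: 2.400·13.00 + 0.2740·Cₑ = 2.674·263.0
→ Cₑ = (2.674·263.0 − 2.400·13.00) / 0.2740 = 2453 mg/L.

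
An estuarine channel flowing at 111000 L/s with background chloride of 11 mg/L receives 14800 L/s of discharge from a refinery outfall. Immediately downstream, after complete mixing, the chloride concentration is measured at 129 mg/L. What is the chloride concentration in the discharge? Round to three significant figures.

Mass balance: 111000·11.00 + 14800·Cₑ = 125800·129.0
→ Cₑ = (125800·129.0 − 111000·11.00) / 14800 = 1014 mg/L.

1010 mg/L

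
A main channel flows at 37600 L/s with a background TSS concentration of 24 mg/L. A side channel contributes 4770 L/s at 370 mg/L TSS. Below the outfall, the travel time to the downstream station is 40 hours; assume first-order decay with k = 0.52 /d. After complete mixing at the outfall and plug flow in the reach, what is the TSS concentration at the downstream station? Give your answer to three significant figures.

26.5 mg/L

Mass balance: C = (37600·24.00 + 4770·370.0) / 42370 = 2667000/42370 = 62.95 mg/L.
After decay, C = 62.95 × e^(−kt) = 62.95 × 0.4204 = 26.46 mg/L.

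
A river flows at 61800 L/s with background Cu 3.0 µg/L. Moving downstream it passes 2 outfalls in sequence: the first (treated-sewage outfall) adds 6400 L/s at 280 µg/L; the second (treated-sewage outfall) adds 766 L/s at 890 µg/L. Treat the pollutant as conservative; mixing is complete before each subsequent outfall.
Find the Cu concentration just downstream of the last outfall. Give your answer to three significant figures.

38.6 µg/L

After outfall 1: Q = 61800 + 6400 = 68200 L/s; C = (61800·3.000 + 6400·280.0)/68200 = 28.99 µg/L.
After outfall 2: Q = 68200 + 766.0 = 68970 L/s; C = (68200·28.99 + 766.0·890.0)/68970 = 38.56 µg/L.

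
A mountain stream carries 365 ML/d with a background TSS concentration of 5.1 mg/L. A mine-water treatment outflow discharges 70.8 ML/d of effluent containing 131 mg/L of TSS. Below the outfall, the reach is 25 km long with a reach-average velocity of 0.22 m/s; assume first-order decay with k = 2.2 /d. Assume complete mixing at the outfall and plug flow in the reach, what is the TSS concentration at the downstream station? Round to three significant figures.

1.42 mg/L

Conservation of mass: C = (365.0·5.100 + 70.80·131.0) / 435.8 = 11140/435.8 = 25.55 mg/L.
Travel time t = 25·1000 / 0.22 = 113600 s = 31.57 h.
First-order decay: C = 25.55·exp(−k·t) = 25.55·0.05538 = 1.415 mg/L.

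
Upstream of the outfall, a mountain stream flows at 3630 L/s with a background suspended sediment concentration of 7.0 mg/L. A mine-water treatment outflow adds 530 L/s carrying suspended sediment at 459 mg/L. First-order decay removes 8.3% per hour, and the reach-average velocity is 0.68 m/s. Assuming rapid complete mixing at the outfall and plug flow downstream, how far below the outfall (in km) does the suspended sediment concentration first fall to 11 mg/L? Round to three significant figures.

Mass balance: C = (3630·7.000 + 530.0·459.0) / 4160 = 268700/4160 = 64.59 mg/L.
8.3%/h lost → k = −ln(1 − 0.083) = 0.08665 h⁻¹.
Set 64.59·exp(−k·t) = 11 → t = ln(64.59/11)/k = 73540 s = 20.43 h.
Distance = v·t = 0.68·73540 = 50010 m = 50.01 km.

50.0 km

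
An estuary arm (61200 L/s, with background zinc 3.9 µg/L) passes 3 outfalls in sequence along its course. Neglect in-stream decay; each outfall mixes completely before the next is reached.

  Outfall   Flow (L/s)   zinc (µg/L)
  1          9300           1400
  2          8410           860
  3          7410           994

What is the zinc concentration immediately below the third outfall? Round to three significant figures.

323 µg/L

After outfall 1: Q = 61200 + 9300 = 70500 L/s; C = (61200·3.900 + 9300·1400)/70500 = 188.1 µg/L.
After outfall 2: Q = 70500 + 8410 = 78910 L/s; C = (70500·188.1 + 8410·860.0)/78910 = 259.7 µg/L.
After outfall 3: Q = 78910 + 7410 = 86320 L/s; C = (78910·259.7 + 7410·994.0)/86320 = 322.7 µg/L.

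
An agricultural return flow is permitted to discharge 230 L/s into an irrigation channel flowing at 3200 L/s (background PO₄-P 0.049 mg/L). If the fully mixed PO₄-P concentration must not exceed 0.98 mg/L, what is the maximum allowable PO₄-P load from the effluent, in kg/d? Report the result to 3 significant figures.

277 kg/d

Mass balance at the limit: 3200·0.04900 + 230.0·Cₑ = 3430·0.98 → Cₑ = 13.93 mg/L.
230.0 L/s = 0.2300 m³/s. Load = 0.2300 m³/s × 13.93 g/m³ × 86 400 s/d = 276.9 kg/d.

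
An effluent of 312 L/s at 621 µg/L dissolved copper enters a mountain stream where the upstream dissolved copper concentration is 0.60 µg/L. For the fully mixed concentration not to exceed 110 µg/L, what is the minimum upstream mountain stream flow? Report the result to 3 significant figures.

1460 L/s

Set C_mix = 110: (Q·0.6000 + 312.0·621.0) / (Q + 312.0) = 110
→ Q = 312.0·(621.0 − 110)/(110 − 0.6000) = 1457 L/s.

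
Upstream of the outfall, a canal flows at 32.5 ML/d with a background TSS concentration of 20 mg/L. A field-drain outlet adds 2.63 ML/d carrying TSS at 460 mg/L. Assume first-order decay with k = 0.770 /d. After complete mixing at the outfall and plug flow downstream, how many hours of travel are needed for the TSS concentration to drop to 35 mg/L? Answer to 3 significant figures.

12.9 h

Mass balance: C = (32.50·20.00 + 2.630·460.0) / 35.13 = 1860/35.13 = 52.94 mg/L.
52.94·exp(−k·t) = 35 → t = ln(52.94/35)/k = 46430 s = 12.90 h.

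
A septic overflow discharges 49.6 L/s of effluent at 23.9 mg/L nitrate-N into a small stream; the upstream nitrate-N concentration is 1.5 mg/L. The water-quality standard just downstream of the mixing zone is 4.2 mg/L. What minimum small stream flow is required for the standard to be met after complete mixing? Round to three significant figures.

Set C_mix = 4.2: (Q·1.500 + 49.60·23.90) / (Q + 49.60) = 4.2
→ Q = 49.60·(23.90 − 4.2)/(4.2 − 1.500) = 361.9 L/s.

362 L/s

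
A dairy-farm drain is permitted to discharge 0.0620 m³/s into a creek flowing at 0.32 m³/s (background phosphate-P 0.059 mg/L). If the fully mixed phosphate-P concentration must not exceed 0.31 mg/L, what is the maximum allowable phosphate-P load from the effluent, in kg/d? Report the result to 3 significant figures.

8.60 kg/d

Mass balance at the limit: 0.3200·0.05900 + 0.06200·Cₑ = 0.3820·0.31 → Cₑ = 1.605 mg/L.
Load = 0.06200 m³/s × 1.605 g/m³ × 86 400 s/d = 8.600 kg/d.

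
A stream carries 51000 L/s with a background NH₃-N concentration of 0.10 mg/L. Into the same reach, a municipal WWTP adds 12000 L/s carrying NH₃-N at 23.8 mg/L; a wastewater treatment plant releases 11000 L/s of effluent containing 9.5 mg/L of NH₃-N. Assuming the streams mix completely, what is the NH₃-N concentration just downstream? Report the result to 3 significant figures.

5.34 mg/L

Mass balance: C = (51000·0.1000 + 12000·23.80 + 11000·9.500) / 74000 = 395200/74000 = 5.341 mg/L.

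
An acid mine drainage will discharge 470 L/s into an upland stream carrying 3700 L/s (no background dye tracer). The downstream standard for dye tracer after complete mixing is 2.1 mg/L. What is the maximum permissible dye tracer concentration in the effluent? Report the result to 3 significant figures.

At the limit, (Qr·Cr + Qe·Cₑ)/(Qr + Qe) = 2.1:
Cₑ = (4170·2.1 − 3700·0) / 470.0 = 18.63 mg/L.

18.6 mg/L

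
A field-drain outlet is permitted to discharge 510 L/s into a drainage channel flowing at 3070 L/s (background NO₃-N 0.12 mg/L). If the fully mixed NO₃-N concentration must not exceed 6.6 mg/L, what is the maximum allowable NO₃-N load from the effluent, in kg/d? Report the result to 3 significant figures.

Mass balance at the limit: 3070·0.1200 + 510.0·Cₑ = 3580·6.6 → Cₑ = 45.61 mg/L.
510.0 L/s = 0.5100 m³/s. Load = 0.5100 m³/s × 45.61 g/m³ × 86 400 s/d = 2010 kg/d.

2010 kg/d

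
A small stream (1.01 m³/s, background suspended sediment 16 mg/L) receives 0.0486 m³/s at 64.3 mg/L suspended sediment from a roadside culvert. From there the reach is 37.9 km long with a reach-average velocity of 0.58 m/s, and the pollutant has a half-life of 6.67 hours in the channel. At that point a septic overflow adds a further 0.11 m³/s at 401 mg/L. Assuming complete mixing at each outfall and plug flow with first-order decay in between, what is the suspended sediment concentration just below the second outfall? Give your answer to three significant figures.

40.2 mg/L

Flow-weighted average: C = (1.010·16.00 + 0.04860·64.30) / 1.059 = 19.28/1.059 = 18.22 mg/L; combined flow 1.059 m³/s.
Travel time t = 37.9·1000 / 0.58 = 65340 s = 18.15 h.
Half-life 6.67 h → k = ln 2 / 6.67 = 0.1039 h⁻¹ = 2.494 d⁻¹.
Decay over the reach: 18.22·exp(−kt) = 18.22·0.1516 = 2.762 mg/L.
Second outfall: C = (1.059·2.762 + 0.1100·401.0)/1.169 = 40.25 mg/L.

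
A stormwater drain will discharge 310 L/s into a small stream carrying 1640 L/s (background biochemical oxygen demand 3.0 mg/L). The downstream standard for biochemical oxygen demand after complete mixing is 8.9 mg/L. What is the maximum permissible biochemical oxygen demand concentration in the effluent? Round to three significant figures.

40.1 mg/L

At the limit, (Qr·Cr + Qe·Cₑ)/(Qr + Qe) = 8.9:
Cₑ = (1950·8.9 − 1640·3.000) / 310.0 = 40.11 mg/L.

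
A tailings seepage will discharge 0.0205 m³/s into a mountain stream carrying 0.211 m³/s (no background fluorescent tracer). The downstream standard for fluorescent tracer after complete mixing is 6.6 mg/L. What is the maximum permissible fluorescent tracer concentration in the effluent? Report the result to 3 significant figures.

At the limit, (Qr·Cr + Qe·Cₑ)/(Qr + Qe) = 6.6:
Cₑ = (0.2315·6.6 − 0.2110·0) / 0.02050 = 74.53 mg/L.

74.5 mg/L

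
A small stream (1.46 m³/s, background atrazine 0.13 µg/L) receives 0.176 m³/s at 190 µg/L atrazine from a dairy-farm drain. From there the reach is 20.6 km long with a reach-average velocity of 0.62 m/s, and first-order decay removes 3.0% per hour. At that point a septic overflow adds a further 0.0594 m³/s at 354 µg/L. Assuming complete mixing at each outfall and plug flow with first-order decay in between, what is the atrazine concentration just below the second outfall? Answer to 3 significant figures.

After mixing, C = (1.460·0.1300 + 0.1760·190.0) / 1.636 = 33.63/1.636 = 20.56 µg/L; combined flow 1.636 m³/s.
Travel time t = 20.6·1000 / 0.62 = 33230 s = 9.229 h.
3.0%/h lost → k = −ln(1 − 0.03) = 0.03046 h⁻¹.
First-order decay: C = 20.56·exp(−k·t) = 20.56·0.7549 = 15.52 µg/L.
At the second outfall, C = (1.636·15.52 + 0.05940·354.0) / (1.636 + 0.05940) = 27.38 µg/L.

27.4 µg/L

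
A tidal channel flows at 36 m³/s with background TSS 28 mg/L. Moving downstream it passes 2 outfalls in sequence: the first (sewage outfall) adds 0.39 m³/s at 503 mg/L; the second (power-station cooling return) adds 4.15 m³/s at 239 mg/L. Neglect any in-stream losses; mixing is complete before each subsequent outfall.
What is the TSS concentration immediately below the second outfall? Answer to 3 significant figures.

54.2 mg/L

Below outfall 1: Q → 36.39 m³/s, C = (36.00·28.00 + 0.3900·503.0)/36.39 = 33.09 mg/L.
Below outfall 2: Q → 40.54 m³/s, C = (36.39·33.09 + 4.150·239.0)/40.54 = 54.17 mg/L.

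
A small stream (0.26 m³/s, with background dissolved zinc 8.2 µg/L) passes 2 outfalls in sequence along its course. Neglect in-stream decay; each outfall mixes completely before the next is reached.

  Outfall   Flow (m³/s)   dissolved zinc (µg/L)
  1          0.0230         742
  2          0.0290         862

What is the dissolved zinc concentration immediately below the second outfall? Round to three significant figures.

142 µg/L

After outfall 1: Q = 0.2600 + 0.02300 = 0.2830 m³/s; C = (0.2600·8.200 + 0.02300·742.0)/0.2830 = 67.84 µg/L.
After outfall 2: Q = 0.2830 + 0.02900 = 0.3120 m³/s; C = (0.2830·67.84 + 0.02900·862.0)/0.3120 = 141.7 µg/L.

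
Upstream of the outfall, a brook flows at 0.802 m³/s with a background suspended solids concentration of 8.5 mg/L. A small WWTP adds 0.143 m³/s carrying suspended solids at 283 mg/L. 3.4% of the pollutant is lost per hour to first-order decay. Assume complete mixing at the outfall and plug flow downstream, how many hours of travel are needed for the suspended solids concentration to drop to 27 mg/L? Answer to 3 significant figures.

After mixing, C = (0.8020·8.500 + 0.1430·283.0) / 0.9450 = 47.29/0.9450 = 50.04 mg/L.
3.4%/h lost → k = −ln(1 − 0.034) = 0.03459 h⁻¹.
50.04·exp(−k·t) = 27 → t = ln(50.04/27)/k = 64210 s = 17.84 h.

17.8 h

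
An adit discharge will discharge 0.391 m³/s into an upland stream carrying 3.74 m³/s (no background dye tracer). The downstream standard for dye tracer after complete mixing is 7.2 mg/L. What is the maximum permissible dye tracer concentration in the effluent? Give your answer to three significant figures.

At the limit, (Qr·Cr + Qe·Cₑ)/(Qr + Qe) = 7.2:
Cₑ = (4.131·7.2 − 3.740·0) / 0.3910 = 76.07 mg/L.

76.1 mg/L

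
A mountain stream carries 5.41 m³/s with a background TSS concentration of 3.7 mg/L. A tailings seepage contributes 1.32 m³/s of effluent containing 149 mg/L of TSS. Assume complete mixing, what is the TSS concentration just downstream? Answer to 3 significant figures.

Conservation of mass: C = (5.410·3.700 + 1.320·149.0) / 6.730 = 216.7/6.730 = 32.20 mg/L.

32.2 mg/L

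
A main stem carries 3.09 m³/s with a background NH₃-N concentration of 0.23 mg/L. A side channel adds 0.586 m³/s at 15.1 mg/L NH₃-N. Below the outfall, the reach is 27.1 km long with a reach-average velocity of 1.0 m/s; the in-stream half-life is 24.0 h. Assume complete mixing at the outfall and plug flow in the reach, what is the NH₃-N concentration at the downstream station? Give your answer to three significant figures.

After mixing, C = (3.090·0.2300 + 0.5860·15.10) / 3.676 = 9.559/3.676 = 2.600 mg/L.
Travel time t = 27.1·1000 / 1.0 = 27100 s = 7.528 h.
Half-life 24.0 h → k = ln 2 / 24.0 = 0.02888 h⁻¹ = 0.6931 d⁻¹.
After decay, C = 2.600 × e^(−kt) = 2.600 × 0.8046 = 2.092 mg/L.

2.09 mg/L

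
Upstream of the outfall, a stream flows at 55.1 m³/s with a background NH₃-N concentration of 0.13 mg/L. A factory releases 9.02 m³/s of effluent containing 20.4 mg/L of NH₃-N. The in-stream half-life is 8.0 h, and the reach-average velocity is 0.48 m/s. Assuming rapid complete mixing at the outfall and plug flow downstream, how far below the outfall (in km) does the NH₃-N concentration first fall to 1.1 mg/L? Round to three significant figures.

Flow-weighted average: C = (55.10·0.1300 + 9.020·20.40) / 64.12 = 191.2/64.12 = 2.981 mg/L.
Half-life 8.0 h → k = ln 2 / 8.0 = 0.08664 h⁻¹ = 2.079 d⁻¹.
Set 2.981·exp(−k·t) = 1.1 → t = ln(2.981/1.1)/k = 41430 s = 11.51 h.
Distance = v·t = 0.48·41430 = 19890 m = 19.89 km.

19.9 km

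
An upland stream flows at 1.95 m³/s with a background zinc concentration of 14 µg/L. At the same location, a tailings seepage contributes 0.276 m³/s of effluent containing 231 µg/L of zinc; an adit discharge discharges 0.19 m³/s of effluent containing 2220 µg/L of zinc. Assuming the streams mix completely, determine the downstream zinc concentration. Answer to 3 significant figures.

Mass balance: C = (1.950·14.00 + 0.2760·231.0 + 0.1900·2220) / 2.416 = 512.9/2.416 = 212.3 µg/L.

212 µg/L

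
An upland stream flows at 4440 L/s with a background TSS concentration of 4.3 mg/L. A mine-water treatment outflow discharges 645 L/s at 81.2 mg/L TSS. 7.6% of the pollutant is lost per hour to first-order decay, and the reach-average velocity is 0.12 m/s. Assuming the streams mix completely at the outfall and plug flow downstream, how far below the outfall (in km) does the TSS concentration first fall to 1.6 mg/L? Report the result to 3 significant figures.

Conservation of mass: C = (4440·4.300 + 645.0·81.20) / 5085 = 71470/5085 = 14.05 mg/L.
7.6%/h lost → k = −ln(1 − 0.076) = 0.07904 h⁻¹.
Set 14.05·exp(−k·t) = 1.6 → t = ln(14.05/1.6)/k = 98970 s = 27.49 h.
Distance = v·t = 0.12·98970 = 11880 m = 11.88 km.

11.9 km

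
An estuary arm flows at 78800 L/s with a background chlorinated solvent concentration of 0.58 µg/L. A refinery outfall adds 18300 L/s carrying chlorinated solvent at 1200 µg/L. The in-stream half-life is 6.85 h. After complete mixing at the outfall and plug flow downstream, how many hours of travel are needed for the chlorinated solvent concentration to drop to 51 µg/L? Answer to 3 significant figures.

Mixed concentration C = ΣQC/ΣQ = (78800·0.5800 + 18300·1200) / 97100 = 22010000/97100 = 226.6 µg/L.
Half-life 6.85 h → k = ln 2 / 6.85 = 0.1012 h⁻¹ = 2.429 d⁻¹.
226.6·exp(−k·t) = 51 → t = ln(226.6/51)/k = 53060 s = 14.74 h.

14.7 h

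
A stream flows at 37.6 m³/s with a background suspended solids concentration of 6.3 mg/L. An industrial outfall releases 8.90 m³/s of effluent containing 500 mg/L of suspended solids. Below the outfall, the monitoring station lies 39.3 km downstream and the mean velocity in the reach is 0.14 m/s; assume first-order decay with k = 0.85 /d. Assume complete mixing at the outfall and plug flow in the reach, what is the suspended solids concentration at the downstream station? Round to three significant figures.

Mixed concentration C = ΣQC/ΣQ = (37.60·6.300 + 8.900·500.0) / 46.50 = 4687/46.50 = 100.8 mg/L.
Travel time t = 39.3·1000 / 0.14 = 280700 s = 77.98 h.
After decay, C = 100.8 × e^(−kt) = 100.8 × 0.06319 = 6.369 mg/L.

6.37 mg/L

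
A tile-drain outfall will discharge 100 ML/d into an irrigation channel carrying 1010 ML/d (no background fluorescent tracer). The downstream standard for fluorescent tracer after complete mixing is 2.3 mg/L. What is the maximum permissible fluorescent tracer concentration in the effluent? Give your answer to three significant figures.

25.5 mg/L

At the limit, (Qr·Cr + Qe·Cₑ)/(Qr + Qe) = 2.3:
Cₑ = (1110·2.3 − 1010·0) / 100.0 = 25.53 mg/L.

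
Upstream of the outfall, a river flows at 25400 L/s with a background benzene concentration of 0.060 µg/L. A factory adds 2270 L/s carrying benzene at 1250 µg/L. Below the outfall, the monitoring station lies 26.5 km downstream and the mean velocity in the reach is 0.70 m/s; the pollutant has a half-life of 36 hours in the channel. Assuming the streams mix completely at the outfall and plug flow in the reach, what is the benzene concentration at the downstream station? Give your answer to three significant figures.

83.8 µg/L

Conservation of mass: C = (25400·0.06000 + 2270·1250) / 27670 = 2839000/27670 = 102.6 µg/L.
Travel time t = 26.5·1000 / 0.70 = 37860 s = 10.52 h.
Half-life 36 h → k = ln 2 / 36 = 0.01925 h⁻¹ = 0.4621 d⁻¹.
Applying C = C₀e^(−kt): 102.6 × 0.8167 = 83.80 µg/L.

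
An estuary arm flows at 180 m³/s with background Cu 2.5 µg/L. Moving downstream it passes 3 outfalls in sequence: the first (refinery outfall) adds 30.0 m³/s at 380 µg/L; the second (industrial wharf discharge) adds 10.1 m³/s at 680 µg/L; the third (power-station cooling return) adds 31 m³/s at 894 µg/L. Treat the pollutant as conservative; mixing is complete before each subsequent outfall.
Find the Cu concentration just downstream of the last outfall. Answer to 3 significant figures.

185 µg/L

Outfall 1: combined Q = 210.0 m³/s; C = (180.0·2.500 + 30.00·380.0)/210.0 = 56.43 µg/L.
Outfall 2: combined Q = 220.1 m³/s; C = (210.0·56.43 + 10.10·680.0)/220.1 = 85.04 µg/L.
Outfall 3: combined Q = 251.1 m³/s; C = (220.1·85.04 + 31.00·894.0)/251.1 = 184.9 µg/L.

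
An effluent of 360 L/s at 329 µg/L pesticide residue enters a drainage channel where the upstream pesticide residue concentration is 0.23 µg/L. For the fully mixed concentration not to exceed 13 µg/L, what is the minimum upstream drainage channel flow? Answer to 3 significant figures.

Set C_mix = 13: (Q·0.2300 + 360.0·329.0) / (Q + 360.0) = 13
→ Q = 360.0·(329.0 − 13)/(13 − 0.2300) = 8908 L/s.

8910 L/s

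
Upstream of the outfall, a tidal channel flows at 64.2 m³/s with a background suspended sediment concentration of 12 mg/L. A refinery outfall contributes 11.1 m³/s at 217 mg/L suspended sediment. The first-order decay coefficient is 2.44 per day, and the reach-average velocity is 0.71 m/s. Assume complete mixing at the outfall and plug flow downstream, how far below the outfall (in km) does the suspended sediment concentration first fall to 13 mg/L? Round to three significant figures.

After mixing, C = (64.20·12.00 + 11.10·217.0) / 75.30 = 3179/75.30 = 42.22 mg/L.
Set 42.22·exp(−k·t) = 13 → t = ln(42.22/13)/k = 41710 s = 11.59 h.
Distance = v·t = 0.71·41710 = 29610 m = 29.61 km.

29.6 km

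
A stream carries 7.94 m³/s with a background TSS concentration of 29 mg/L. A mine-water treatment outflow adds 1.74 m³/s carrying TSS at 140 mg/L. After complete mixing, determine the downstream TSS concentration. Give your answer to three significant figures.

49.0 mg/L

Mass balance: C = (7.940·29.00 + 1.740·140.0) / 9.680 = 473.9/9.680 = 48.95 mg/L.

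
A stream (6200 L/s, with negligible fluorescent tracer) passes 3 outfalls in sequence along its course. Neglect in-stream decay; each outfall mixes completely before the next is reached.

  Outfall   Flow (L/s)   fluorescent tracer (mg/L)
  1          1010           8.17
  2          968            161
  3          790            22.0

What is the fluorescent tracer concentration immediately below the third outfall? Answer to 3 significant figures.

20.2 mg/L

Below outfall 1: Q → 7210 L/s, C = (6200·0 + 1010·8.170)/7210 = 1.144 mg/L.
Below outfall 2: Q → 8178 L/s, C = (7210·1.144 + 968.0·161.0)/8178 = 20.07 mg/L.
Below outfall 3: Q → 8968 L/s, C = (8178·20.07 + 790.0·22.00)/8968 = 20.24 mg/L.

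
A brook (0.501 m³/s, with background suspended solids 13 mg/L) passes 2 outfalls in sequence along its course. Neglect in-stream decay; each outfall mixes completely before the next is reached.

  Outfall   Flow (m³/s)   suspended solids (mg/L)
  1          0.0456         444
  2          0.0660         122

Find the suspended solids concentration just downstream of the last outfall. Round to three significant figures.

After outfall 1: Q = 0.5010 + 0.04560 = 0.5466 m³/s; C = (0.5010·13.00 + 0.04560·444.0)/0.5466 = 48.96 mg/L.
After outfall 2: Q = 0.5466 + 0.06600 = 0.6126 m³/s; C = (0.5466·48.96 + 0.06600·122.0)/0.6126 = 56.83 mg/L.

56.8 mg/L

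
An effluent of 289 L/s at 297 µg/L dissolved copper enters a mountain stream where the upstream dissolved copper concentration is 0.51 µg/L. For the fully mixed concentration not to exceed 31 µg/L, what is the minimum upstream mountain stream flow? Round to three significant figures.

Set C_mix = 31: (Q·0.5100 + 289.0·297.0) / (Q + 289.0) = 31
→ Q = 289.0·(297.0 − 31)/(31 − 0.5100) = 2521 L/s.

2520 L/s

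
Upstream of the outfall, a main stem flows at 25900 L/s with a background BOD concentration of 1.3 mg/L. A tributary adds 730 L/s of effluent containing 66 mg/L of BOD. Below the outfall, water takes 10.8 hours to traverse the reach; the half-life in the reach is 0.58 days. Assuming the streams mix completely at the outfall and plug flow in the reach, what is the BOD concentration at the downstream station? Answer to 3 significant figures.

1.80 mg/L

Mixed concentration C = ΣQC/ΣQ = (25900·1.300 + 730.0·66.00) / 26630 = 81850/26630 = 3.074 mg/L.
Half-life 0.58 d → k = ln 2 / 0.58 = 1.195 d⁻¹.
First-order decay: C = 3.074·exp(−k·t) = 3.074·0.5840 = 1.795 mg/L.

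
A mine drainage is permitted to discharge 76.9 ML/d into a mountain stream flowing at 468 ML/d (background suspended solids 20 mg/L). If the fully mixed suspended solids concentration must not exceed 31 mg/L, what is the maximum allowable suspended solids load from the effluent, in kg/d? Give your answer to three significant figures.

7530 kg/d

Mass balance at the limit: 468.0·20.00 + 76.90·Cₑ = 544.9·31 → Cₑ = 97.94 mg/L.
76.90 ML/d = 0.8900 m³/s. Load = 0.8900 m³/s × 97.94 g/m³ × 86 400 s/d = 7532 kg/d.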